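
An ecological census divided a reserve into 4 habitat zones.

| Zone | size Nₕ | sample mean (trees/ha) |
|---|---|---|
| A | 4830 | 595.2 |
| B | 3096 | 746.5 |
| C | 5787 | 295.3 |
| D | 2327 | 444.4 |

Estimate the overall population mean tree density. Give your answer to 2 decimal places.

494.33

N = 4830 + 3096 + 5787 + 2327 = 16040.
Overall mean = Σ (Nₕ/N)·x̄ₕ — weight by population share, not a simple average.
Σ Nₕx̄ₕ = 4830·595.2 + 3096·746.5 + 5787·295.3 + 2327·444.4 = 2874816 + 2311164 + 1708901.1 + 1034118.8 = 7928999.9.
Divide by N: 7928999.9 / 16040 = 494.3267... → 494.33.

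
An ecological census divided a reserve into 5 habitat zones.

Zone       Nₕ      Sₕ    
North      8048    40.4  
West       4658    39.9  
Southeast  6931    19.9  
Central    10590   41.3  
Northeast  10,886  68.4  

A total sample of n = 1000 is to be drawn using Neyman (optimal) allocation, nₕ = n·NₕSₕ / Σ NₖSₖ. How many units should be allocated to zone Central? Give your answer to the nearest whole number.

239

Σ NₕSₕ = 8048·40.4 + 4658·39.9 + 6931·19.9 + 10590·41.3 + 10886·68.4 = 1830889.7.
Share for Central: 437367/1830889.7 = 0.23888.
n_Central = 1000 × 0.23888 = 238.882... → 239.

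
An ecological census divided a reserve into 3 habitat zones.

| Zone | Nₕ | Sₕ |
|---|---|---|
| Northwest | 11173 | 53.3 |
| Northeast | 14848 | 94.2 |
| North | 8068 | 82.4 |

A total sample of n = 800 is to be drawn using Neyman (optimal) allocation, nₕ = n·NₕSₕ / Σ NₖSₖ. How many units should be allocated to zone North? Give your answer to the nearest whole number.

200

Northwest: NₕSₕ = 11173·53.3 = 595520.9
Northeast: NₕSₕ = 14848·94.2 = 1398681.6
North: NₕSₕ = 8068·82.4 = 664803.2
Σ NₕSₕ = 2659005.7.
n_North = 800·664803.2/2659005.7 = 200.016... → 200.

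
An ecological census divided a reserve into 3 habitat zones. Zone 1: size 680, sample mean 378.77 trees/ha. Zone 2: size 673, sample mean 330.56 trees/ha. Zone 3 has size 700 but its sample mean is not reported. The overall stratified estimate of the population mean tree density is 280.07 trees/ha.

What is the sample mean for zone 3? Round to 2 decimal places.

135.65

N = 680 + 673 + 700 = 2053.
Overall total = μ·N = 280.07·2053 = 574983.71.
Subtract the known strata: 680·378.77 + 673·330.56 = 480030.48.
Remaining total for zone 3: 574983.71 − 480030.48 = 94953.23.
Divide by its size: 94953.23 / 700 = 135.6475... → 135.65.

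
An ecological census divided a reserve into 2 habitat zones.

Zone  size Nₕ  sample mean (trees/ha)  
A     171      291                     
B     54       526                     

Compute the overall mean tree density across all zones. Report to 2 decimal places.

N = 225; weights Wₕ = Nₕ/N = (0.7600, 0.2400).
x̄_st = Σ Wₕ·x̄ₕ = 0.7600·291 + 0.2400·526 ≈ 347.4
→ 347.40.

347.40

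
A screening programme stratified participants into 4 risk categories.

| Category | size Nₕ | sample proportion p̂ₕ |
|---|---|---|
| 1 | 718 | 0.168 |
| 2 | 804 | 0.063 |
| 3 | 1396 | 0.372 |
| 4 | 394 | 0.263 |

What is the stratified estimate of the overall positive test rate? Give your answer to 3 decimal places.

Wₕ = Nₕ/N with N = 3312: 0.2168, 0.2428, 0.4215, 0.1190.
p̂_st = 0.2168·0.168 + 0.2428·0.063 + 0.4215·0.372 + 0.1190·0.263 ≈ 0.23980... → 0.240.

0.240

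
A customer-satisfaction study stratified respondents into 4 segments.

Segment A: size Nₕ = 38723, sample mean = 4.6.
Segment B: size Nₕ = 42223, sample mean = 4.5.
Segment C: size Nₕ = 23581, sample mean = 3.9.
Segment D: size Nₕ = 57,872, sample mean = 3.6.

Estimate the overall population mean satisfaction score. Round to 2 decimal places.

x̄_st = (Σ Nₕx̄ₕ) / (Σ Nₕ) = (38723·4.6 + 42223·4.5 + 23581·3.9 + 57872·3.6) / 162399
= 668434.4 / 162399 = 4.1160... → 4.12.

4.12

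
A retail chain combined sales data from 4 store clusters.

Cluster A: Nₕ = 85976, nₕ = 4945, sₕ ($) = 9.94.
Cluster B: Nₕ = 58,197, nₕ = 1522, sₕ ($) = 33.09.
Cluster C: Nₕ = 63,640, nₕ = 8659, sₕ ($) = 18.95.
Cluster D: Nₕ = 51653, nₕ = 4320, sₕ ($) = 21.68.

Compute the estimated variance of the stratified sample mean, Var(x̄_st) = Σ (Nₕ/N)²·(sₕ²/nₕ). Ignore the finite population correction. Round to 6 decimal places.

0.045193

N = 259466. Term for each stratum: Wₕ²sₕ²/nₕ.
Var(x̄_st) = 0.002193815 + 0.036192548 + 0.002494883 + 0.004311863 = 0.045193110 → 0.045193.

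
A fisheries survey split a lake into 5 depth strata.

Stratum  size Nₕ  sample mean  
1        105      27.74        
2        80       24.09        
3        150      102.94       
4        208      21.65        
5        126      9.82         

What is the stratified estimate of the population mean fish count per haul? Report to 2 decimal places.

x̄_st = (Σ Nₕx̄ₕ) / (Σ Nₕ) = (105·27.74 + 80·24.09 + 150·102.94 + 208·21.65 + 126·9.82) / 669
= 26021.42 / 669 = 38.8960... → 38.90.

38.90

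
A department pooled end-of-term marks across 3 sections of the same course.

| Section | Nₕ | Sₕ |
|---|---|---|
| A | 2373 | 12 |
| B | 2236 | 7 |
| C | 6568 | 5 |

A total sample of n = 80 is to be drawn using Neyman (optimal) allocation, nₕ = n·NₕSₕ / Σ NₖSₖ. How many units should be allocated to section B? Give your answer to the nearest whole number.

A: NₕSₕ = 2373·12 = 28476
B: NₕSₕ = 2236·7 = 15652
C: NₕSₕ = 6568·5 = 32840
Σ NₕSₕ = 76968.
n_B = 80·15652/76968 = 16.269... → 16.

16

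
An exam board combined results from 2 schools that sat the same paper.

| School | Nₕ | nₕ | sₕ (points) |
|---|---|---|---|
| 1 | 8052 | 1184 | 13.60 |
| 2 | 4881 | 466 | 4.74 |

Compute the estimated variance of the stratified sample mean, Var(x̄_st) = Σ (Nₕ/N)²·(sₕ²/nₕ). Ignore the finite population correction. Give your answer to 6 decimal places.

N = 12933; Wₕ = Nₕ/N.
school 1: (8052/12933)²·13.60²/1184 = 0.060552920
school 2: (4881/12933)²·4.74²/466 = 0.006867360
Sum = 0.067420280 → 0.067420.

0.067420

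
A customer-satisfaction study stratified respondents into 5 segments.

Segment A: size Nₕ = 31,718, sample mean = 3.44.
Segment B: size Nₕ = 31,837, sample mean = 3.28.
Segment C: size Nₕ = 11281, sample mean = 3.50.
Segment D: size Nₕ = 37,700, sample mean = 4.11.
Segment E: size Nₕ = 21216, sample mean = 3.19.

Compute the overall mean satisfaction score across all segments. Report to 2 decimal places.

3.56

N = 133752; weights Wₕ = Nₕ/N = (0.2371, 0.2380, 0.0843, 0.2819, 0.1586).
x̄_st = Σ Wₕ·x̄ₕ = 0.2371·3.44 + 0.2380·3.28 + 0.0843·3.50 + 0.2819·4.11 + 0.1586·3.19 ≈ 3.5562...
→ 3.56.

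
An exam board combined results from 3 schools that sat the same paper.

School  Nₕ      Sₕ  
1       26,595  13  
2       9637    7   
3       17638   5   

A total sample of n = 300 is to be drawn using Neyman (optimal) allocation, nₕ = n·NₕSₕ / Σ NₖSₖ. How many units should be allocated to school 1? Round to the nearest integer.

Σ NₕSₕ = 26595·13 + 9637·7 + 17638·5 = 501384.
Share for 1: 345735/501384 = 0.68956.
n_1 = 300 × 0.68956 = 206.868... → 207.

207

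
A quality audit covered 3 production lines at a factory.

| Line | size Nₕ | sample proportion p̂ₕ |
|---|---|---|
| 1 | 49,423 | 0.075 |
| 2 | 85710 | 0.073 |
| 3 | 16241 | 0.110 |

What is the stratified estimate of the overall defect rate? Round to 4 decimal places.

0.0776

N = 49423 + 85710 + 16241 = 151374.
Overall proportion = Σ (Nₕ/N)·p̂ₕ.
Σ Nₕp̂ₕ = 3706.725 + 6256.83 + 1786.51 = 11750.065.
11750.065 / 151374 = 0.077623... → 0.0776.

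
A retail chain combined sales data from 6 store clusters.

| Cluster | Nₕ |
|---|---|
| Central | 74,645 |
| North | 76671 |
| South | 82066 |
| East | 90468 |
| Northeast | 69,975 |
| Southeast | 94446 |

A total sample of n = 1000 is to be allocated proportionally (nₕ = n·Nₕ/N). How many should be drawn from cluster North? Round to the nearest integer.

N = 74645 + 76671 + 82066 + 90468 + 69975 + 94446 = 488271.
n_North = 1000·76671/488271 = 157.026... → 157.

157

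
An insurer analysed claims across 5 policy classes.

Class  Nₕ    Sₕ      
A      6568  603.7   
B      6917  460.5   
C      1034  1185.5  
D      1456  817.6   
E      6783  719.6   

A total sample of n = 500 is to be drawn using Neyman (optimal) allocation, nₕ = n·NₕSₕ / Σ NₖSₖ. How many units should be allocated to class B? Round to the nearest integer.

110

Σ NₕSₕ = 6568·603.7 + 6917·460.5 + 1034·1185.5 + 1456·817.6 + 6783·719.6 = 14447659.5.
Share for B: 3185278.5/14447659.5 = 0.22047.
n_B = 500 × 0.22047 = 110.235... → 110.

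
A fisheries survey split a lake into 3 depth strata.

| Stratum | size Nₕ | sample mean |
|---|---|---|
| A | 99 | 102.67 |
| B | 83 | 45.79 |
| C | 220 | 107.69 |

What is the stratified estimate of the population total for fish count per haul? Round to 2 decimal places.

Population total = Σ Nₕ·x̄ₕ (each stratum's size times its mean).
99·102.67 + 83·45.79 + 220·107.69 = 10164.33 + 3800.57 + 23691.8 = 37656.70.

37656.70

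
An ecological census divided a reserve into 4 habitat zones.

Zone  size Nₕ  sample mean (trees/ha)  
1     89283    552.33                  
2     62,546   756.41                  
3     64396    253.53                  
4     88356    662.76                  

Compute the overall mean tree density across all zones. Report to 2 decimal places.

563.10

N = 89283 + 62546 + 64396 + 88356 = 304581.
Overall mean = Σ (Nₕ/N)·x̄ₕ — weight by population share, not a simple average.
Σ Nₕx̄ₕ = 89283·552.33 + 62546·756.41 + 64396·253.53 + 88356·662.76 = 49313679.39 + 47310419.86 + 16326317.88 + 58558822.56 = 171509239.69.
Divide by N: 171509239.69 / 304581 = 563.0989... → 563.10.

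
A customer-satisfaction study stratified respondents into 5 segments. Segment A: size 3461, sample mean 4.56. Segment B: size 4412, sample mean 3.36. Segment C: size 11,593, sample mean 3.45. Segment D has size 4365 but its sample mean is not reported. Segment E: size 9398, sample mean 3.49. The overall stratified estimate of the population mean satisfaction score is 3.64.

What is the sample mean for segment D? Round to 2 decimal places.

Σ Nₕx̄ₕ = N·μ, so 4365·x̄_D = 33229·3.64 − (3461·4.56 + 4412·3.36 + 11593·3.45 + 9398·3.49).
= 120953.56 − 103401.35 = 17552.21.
x̄_D = 17552.21 / 4365 = 4.0211... → 4.02.

4.02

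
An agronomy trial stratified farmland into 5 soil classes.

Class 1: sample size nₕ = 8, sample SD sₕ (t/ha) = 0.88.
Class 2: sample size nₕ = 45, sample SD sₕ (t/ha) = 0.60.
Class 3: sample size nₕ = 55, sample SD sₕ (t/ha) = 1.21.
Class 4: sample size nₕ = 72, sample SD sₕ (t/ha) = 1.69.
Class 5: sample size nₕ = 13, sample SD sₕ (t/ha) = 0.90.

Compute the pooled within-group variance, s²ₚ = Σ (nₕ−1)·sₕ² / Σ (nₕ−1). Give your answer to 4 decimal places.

1.6640

Degrees of freedom: 7 + 44 + 54 + 71 + 12 = 188.
Σ(nₕ−1)sₕ² = 7·0.7744 + 44·0.36 + 54·1.4641 + 71·2.8561 + 12·0.81 = 312.8253.
s²ₚ = 312.8253 / 188 = 1.663964... → 1.6640.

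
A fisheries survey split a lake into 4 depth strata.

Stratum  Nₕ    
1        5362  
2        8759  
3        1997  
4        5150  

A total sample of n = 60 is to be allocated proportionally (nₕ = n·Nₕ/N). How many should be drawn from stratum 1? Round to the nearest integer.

N = 5362 + 8759 + 1997 + 5150 = 21268.
n_1 = 60·5362/21268 = 15.127... → 15.

15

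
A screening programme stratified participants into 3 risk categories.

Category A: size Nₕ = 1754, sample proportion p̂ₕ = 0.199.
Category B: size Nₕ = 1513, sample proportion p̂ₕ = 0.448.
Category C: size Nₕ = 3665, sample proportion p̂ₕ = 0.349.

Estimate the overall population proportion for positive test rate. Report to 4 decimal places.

N = 1754 + 1513 + 3665 = 6932.
Overall proportion = Σ (Nₕ/N)·p̂ₕ.
Σ Nₕp̂ₕ = 349.046 + 677.824 + 1279.085 = 2305.955.
2305.955 / 6932 = 0.332654... → 0.3327.

0.3327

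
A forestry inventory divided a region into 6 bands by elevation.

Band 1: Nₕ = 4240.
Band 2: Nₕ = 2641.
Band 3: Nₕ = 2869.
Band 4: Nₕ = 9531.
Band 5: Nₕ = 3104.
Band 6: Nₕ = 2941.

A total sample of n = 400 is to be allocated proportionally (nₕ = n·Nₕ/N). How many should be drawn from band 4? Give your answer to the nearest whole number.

151

Share of band 4 = 9531/25326 = 0.37633.
Allocate 400 × 0.37633 = 150.533... → 151.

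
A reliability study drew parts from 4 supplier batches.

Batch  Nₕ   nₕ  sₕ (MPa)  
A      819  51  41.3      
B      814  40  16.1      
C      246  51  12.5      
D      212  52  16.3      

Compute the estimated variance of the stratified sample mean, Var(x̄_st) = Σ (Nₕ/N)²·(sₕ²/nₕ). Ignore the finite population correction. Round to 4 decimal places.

N = 2091. Term for each stratum: Wₕ²sₕ²/nₕ.
Var(x̄_st) = 5.1308541 + 0.9820475 + 0.0424045 + 0.0525213 = 6.2078274 → 6.2078.

6.2078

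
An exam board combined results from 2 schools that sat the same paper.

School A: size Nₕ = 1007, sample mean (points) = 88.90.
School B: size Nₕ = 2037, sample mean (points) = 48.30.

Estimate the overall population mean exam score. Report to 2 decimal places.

61.73

x̄_st = (Σ Nₕx̄ₕ) / (Σ Nₕ) = (1007·88.90 + 2037·48.30) / 3044
= 187909.4 / 3044 = 61.7311... → 61.73.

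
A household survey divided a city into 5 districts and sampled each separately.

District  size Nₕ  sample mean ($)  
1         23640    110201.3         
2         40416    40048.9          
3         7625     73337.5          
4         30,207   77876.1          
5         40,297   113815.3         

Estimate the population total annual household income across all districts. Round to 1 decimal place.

11721792008.7

1: 23640·110201.3 = 2605158732
2: 40416·40048.9 = 1618616342.4
3: 7625·73337.5 = 559198437.5
4: 30207·77876.1 = 2352403352.7
5: 40297·113815.3 = 4586415144.1
τ̂ = Σ Nₕx̄ₕ = 11721792008.7.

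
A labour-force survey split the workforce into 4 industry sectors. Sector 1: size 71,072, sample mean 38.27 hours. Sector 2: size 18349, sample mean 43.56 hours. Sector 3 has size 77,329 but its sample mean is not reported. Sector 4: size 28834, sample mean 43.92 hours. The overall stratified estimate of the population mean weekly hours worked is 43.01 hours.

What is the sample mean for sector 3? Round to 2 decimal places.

N = 71072 + 18349 + 77329 + 28834 = 195584.
Overall total = μ·N = 43.01·195584 = 8412067.84.
Subtract the known strata: 71072·38.27 + 18349·43.56 + 28834·43.92 = 4785597.16.
Remaining total for sector 3: 8412067.84 − 4785597.16 = 3626470.68.
Divide by its size: 3626470.68 / 77329 = 46.8966... → 46.90.

46.90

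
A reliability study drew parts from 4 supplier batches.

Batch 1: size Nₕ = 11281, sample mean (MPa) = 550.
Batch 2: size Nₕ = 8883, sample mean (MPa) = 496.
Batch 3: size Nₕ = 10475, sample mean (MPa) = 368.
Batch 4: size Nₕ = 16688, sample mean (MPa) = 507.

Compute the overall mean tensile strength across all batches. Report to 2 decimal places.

484.42

N = 11281 + 8883 + 10475 + 16688 = 47327.
Overall mean = Σ (Nₕ/N)·x̄ₕ — weight by population share, not a simple average.
Σ Nₕx̄ₕ = 11281·550 + 8883·496 + 10475·368 + 16688·507 = 6204550 + 4405968 + 3854800 + 8460816 = 22926134.
Divide by N: 22926134 / 47327 = 484.4198... → 484.42.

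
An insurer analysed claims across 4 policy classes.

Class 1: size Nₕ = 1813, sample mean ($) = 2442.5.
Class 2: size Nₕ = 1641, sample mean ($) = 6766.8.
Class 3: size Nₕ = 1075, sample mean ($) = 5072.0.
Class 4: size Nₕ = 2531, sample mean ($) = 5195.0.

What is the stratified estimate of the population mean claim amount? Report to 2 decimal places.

4834.78

N = 7060; weights Wₕ = Nₕ/N = (0.2568, 0.2324, 0.1523, 0.3585).
x̄_st = Σ Wₕ·x̄ₕ = 0.2568·2442.5 + 0.2324·6766.8 + 0.1523·5072.0 + 0.3585·5195.0 ≈ 4834.7757...
→ 4834.78.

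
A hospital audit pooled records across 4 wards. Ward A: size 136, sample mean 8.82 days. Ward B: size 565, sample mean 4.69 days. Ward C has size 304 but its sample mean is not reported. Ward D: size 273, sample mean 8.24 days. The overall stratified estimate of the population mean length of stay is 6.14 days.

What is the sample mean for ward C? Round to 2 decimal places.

N = 136 + 565 + 304 + 273 = 1278.
Overall total = μ·N = 6.14·1278 = 7846.92.
Subtract the known strata: 136·8.82 + 565·4.69 + 273·8.24 = 6098.89.
Remaining total for ward C: 7846.92 − 6098.89 = 1748.03.
Divide by its size: 1748.03 / 304 = 5.7501... → 5.75.

5.75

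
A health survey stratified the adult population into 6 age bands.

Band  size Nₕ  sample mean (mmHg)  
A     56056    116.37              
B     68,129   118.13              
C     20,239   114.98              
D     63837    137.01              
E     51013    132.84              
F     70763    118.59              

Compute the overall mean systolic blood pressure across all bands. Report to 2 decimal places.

x̄_st = (Σ Nₕx̄ₕ) / (Σ Nₕ) = (56056·116.37 + 68129·118.13 + 20239·114.98 + 63837·137.01 + 51013·132.84 + 70763·118.59) / 330037
= 40813054.17 / 330037 = 123.6621... → 123.66.

123.66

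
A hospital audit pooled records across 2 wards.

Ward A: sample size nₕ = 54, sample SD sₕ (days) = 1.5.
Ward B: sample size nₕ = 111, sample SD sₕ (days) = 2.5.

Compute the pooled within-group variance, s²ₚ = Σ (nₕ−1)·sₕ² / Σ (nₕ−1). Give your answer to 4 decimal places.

Degrees of freedom: 53 + 110 = 163.
Σ(nₕ−1)sₕ² = 53·2.25 + 110·6.25 = 806.75.
s²ₚ = 806.75 / 163 = 4.949387... → 4.9494.

4.9494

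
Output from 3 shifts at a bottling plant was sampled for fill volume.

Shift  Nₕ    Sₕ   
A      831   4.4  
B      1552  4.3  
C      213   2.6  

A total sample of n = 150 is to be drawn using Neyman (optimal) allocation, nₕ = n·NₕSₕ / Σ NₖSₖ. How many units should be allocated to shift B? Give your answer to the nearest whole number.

Σ NₕSₕ = 831·4.4 + 1552·4.3 + 213·2.6 = 10883.8.
Share for B: 6673.6/10883.8 = 0.61317.
n_B = 150 × 0.61317 = 91.975... → 92.

92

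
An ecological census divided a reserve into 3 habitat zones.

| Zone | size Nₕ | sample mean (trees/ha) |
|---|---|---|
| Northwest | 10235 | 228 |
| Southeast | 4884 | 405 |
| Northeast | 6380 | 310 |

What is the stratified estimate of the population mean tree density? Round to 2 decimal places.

N = 21499; weights Wₕ = Nₕ/N = (0.4761, 0.2272, 0.2968).
x̄_st = Σ Wₕ·x̄ₕ = 0.4761·228 + 0.2272·405 + 0.2968·310 ≈ 292.5438...
→ 292.54.

292.54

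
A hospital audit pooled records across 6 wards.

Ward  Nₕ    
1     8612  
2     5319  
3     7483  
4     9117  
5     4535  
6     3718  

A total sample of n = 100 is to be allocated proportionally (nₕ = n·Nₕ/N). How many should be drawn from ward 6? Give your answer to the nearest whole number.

Share of ward 6 = 3718/38784 = 0.09586.
Allocate 100 × 0.09586 = 9.586... → 10.

10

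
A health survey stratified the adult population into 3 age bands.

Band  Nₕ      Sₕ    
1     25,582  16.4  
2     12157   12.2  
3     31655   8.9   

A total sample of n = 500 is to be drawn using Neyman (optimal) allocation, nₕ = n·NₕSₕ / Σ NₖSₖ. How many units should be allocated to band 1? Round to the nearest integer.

1: NₕSₕ = 25582·16.4 = 419544.8
2: NₕSₕ = 12157·12.2 = 148315.4
3: NₕSₕ = 31655·8.9 = 281729.5
Σ NₕSₕ = 849589.7.
n_1 = 500·419544.8/849589.7 = 246.910... → 247.

247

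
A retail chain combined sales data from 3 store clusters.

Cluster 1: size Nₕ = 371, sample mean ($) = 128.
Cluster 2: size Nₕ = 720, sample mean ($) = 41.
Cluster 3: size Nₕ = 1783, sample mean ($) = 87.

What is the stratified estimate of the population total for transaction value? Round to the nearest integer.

Population total = Σ Nₕ·x̄ₕ (each stratum's size times its mean).
371·128 + 720·41 + 1783·87 = 47488 + 29520 + 155121 = 232129.

232129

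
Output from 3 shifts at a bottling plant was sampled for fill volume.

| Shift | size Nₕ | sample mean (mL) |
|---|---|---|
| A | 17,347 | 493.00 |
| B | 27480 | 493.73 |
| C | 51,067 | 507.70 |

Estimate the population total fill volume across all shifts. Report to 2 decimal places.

48046487.30

A: 17347·493.00 = 8552071
B: 27480·493.73 = 13567700.4
C: 51067·507.70 = 25926715.9
τ̂ = Σ Nₕx̄ₕ = 48046487.30.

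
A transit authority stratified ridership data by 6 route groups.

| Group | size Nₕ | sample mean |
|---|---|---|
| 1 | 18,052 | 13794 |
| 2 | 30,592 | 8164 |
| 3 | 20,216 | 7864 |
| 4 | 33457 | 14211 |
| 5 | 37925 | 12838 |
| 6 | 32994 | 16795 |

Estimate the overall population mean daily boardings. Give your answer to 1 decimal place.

x̄_st = (Σ Nₕx̄ₕ) / (Σ Nₕ) = (18052·13794 + 30592·8164 + 20216·7864 + 33457·14211 + 37925·12838 + 32994·16795) / 173236
= 2174213807 / 173236 = 12550.589... → 12550.6.

12550.6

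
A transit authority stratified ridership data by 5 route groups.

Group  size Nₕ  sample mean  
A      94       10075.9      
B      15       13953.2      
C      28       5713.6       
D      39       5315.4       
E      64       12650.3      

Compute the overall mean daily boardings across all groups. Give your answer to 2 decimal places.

x̄_st = (Σ Nₕx̄ₕ) / (Σ Nₕ) = (94·10075.9 + 15·13953.2 + 28·5713.6 + 39·5315.4 + 64·12650.3) / 240
= 2333333.2 / 240 = 9722.2217... → 9722.22.

9722.22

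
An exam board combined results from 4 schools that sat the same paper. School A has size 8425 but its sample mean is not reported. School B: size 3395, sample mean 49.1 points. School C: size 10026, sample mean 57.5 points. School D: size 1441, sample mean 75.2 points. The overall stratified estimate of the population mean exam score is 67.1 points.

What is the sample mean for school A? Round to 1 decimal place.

84.4

N = 8425 + 3395 + 10026 + 1441 = 23287.
Overall total = μ·N = 67.1·23287 = 1562557.7.
Subtract the known strata: 3395·49.1 + 10026·57.5 + 1441·75.2 = 851552.7.
Remaining total for school A: 1562557.7 − 851552.7 = 711005.
Divide by its size: 711005 / 8425 = 84.392... → 84.4.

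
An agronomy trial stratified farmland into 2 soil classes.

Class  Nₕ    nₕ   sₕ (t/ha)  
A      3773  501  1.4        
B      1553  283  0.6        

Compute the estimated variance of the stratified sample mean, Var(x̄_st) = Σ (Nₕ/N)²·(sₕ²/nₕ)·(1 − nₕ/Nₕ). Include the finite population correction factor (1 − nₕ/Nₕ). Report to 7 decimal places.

0.0017911

N = 5326; Wₕ = Nₕ/N.
class A: (3773/5326)²·1.4²/501·(1 − 501/3773) = 0.0017026137
class B: (1553/5326)²·0.6²/283·(1 − 283/1553) = 0.0000884482
Sum = 0.0017910619 → 0.0017911.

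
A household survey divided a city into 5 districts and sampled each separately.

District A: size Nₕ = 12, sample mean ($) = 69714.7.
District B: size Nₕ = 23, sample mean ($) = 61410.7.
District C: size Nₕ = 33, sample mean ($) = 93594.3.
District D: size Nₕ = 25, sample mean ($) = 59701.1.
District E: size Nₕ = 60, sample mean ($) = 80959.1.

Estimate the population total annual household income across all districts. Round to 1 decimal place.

11687707.9

A: 12·69714.7 = 836576.4
B: 23·61410.7 = 1412446.1
C: 33·93594.3 = 3088611.9
D: 25·59701.1 = 1492527.5
E: 60·80959.1 = 4857546
τ̂ = Σ Nₕx̄ₕ = 11687707.9.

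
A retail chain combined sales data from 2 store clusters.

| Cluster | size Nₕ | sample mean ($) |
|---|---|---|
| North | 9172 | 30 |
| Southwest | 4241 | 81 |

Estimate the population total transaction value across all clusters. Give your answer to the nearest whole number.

North: 9172·30 = 275160
Southwest: 4241·81 = 343521
τ̂ = Σ Nₕx̄ₕ = 618681.

618681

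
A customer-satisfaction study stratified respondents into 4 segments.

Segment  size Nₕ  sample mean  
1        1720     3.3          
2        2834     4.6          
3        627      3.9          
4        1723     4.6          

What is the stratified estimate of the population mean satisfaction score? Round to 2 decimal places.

N = 1720 + 2834 + 627 + 1723 = 6904.
Overall mean = Σ (Nₕ/N)·x̄ₕ — weight by population share, not a simple average.
Σ Nₕx̄ₕ = 1720·3.3 + 2834·4.6 + 627·3.9 + 1723·4.6 = 5676 + 13036.4 + 2445.3 + 7925.8 = 29083.5.
Divide by N: 29083.5 / 6904 = 4.2126... → 4.21.

4.21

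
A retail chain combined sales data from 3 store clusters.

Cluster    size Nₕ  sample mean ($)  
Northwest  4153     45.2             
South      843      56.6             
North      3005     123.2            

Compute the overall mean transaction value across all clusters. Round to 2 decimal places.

N = 8001; weights Wₕ = Nₕ/N = (0.5191, 0.1054, 0.3756).
x̄_st = Σ Wₕ·x̄ₕ = 0.5191·45.2 + 0.1054·56.6 + 0.3756·123.2 ≈ 75.6962...
→ 75.70.

75.70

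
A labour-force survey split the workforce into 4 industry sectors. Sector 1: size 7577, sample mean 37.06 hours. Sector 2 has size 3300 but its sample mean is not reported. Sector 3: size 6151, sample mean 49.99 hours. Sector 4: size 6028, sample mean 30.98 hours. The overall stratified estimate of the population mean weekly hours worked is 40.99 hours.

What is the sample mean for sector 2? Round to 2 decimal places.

Σ Nₕx̄ₕ = N·μ, so 3300·x̄_2 = 23056·40.99 − (7577·37.06 + 6151·49.99 + 6028·30.98).
= 945065.44 − 775039.55 = 170025.89.
x̄_2 = 170025.89 / 3300 = 51.5230... → 51.52.

51.52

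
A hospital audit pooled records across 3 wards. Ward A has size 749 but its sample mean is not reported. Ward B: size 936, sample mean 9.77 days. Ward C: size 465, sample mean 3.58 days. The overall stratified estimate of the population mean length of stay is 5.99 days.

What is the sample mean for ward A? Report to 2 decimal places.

Σ Nₕx̄ₕ = N·μ, so 749·x̄_A = 2150·5.99 − (936·9.77 + 465·3.58).
= 12878.5 − 10809.42 = 2069.08.
x̄_A = 2069.08 / 749 = 2.7625... → 2.76.

2.76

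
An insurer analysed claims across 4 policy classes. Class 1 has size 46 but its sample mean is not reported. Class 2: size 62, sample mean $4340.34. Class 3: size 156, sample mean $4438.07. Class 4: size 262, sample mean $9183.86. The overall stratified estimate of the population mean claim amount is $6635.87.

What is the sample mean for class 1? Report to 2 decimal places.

2670.79

Σ Nₕx̄ₕ = N·μ, so 46·x̄_1 = 526·6635.87 − (62·4340.34 + 156·4438.07 + 262·9183.86).
= 3490467.62 − 3367611.32 = 122856.3.
x̄_1 = 122856.3 / 46 = 2670.7891... → 2670.79.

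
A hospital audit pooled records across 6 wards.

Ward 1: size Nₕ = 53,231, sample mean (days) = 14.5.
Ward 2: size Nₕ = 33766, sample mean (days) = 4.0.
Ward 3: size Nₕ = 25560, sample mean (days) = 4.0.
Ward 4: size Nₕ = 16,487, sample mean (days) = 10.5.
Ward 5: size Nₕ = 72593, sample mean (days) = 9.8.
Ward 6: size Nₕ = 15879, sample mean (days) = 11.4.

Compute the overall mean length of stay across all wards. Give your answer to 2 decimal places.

9.54

N = 53231 + 33766 + 25560 + 16487 + 72593 + 15879 = 217516.
The stratified mean weights each stratum mean by its population share Nₕ/N.
Σ Nₕx̄ₕ = 53231·14.5 + 33766·4.0 + 25560·4.0 + 16487·10.5 + 72593·9.8 + 15879·11.4 = 771849.5 + 135064 + 102240 + 173113.5 + 711411.4 + 181020.6 = 2074699.
Divide by N: 2074699 / 217516 = 9.5381... → 9.54.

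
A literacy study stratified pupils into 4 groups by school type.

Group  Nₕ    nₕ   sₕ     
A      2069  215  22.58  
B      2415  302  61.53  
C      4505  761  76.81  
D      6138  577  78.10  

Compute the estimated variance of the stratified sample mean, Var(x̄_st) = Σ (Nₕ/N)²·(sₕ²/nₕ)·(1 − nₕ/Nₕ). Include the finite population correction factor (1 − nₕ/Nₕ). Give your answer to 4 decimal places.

N = 15127. Term for each stratum: Wₕ²sₕ²/nₕ·(1−nₕ/Nₕ).
Var(x̄_st) = 0.0397534 + 0.2795618 + 0.5714469 + 1.5768864 = 2.4676486 → 2.4676.

2.4676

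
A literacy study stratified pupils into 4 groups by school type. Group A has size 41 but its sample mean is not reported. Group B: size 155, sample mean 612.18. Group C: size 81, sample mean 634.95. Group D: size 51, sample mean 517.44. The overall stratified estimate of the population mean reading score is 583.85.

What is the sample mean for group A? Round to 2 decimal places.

N = 41 + 155 + 81 + 51 = 328.
Overall total = μ·N = 583.85·328 = 191502.8.
Subtract the known strata: 155·612.18 + 81·634.95 + 51·517.44 = 172708.29.
Remaining total for group A: 191502.8 − 172708.29 = 18794.51.
Divide by its size: 18794.51 / 41 = 458.4027... → 458.40.

458.40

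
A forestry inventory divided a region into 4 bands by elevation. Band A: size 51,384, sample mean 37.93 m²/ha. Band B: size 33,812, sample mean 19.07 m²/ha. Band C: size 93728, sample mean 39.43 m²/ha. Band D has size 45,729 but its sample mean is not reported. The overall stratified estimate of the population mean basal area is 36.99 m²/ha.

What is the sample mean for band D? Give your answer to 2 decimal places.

44.18

Σ Nₕx̄ₕ = N·μ, so 45729·x̄_D = 224653·36.99 − (51384·37.93 + 33812·19.07 + 93728·39.43).
= 8309914.47 − 6289485 = 2020429.47.
x̄_D = 2020429.47 / 45729 = 44.1827... → 44.18.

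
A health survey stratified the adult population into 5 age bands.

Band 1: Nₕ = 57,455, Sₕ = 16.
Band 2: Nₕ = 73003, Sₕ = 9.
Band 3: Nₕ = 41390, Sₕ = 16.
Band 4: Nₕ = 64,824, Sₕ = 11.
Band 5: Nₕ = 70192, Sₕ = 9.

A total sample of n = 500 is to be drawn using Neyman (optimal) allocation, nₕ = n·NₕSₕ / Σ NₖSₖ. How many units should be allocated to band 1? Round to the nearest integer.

128

1: NₕSₕ = 57455·16 = 919280
2: NₕSₕ = 73003·9 = 657027
3: NₕSₕ = 41390·16 = 662240
4: NₕSₕ = 64824·11 = 713064
5: NₕSₕ = 70192·9 = 631728
Σ NₕSₕ = 3583339.
n_1 = 500·919280/3583339 = 128.271... → 128.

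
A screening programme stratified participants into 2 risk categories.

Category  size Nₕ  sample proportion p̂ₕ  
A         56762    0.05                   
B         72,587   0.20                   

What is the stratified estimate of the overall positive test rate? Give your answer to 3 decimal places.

0.134

N = 56762 + 72587 = 129349.
Overall proportion = Σ (Nₕ/N)·p̂ₕ.
Σ Nₕp̂ₕ = 2838.1 + 14517.4 = 17355.5.
17355.5 / 129349 = 0.13418... → 0.134.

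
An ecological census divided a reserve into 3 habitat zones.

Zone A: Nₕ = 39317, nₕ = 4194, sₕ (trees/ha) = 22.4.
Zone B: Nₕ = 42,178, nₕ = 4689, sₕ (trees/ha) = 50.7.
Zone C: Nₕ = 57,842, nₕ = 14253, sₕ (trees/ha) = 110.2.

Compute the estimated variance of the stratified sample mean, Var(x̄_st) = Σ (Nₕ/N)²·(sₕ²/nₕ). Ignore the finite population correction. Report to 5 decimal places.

0.20659

N = 139337; Wₕ = Nₕ/N.
zone A: (39317/139337)²·22.4²/4194 = 0.00952567
zone B: (42178/139337)²·50.7²/4689 = 0.05023134
zone C: (57842/139337)²·110.2²/14253 = 0.14682858
Sum = 0.20658558 → 0.20659.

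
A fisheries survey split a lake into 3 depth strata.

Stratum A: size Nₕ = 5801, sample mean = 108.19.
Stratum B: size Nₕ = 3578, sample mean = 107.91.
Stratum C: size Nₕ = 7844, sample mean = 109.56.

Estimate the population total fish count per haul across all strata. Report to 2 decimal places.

1873100.81

A: 5801·108.19 = 627610.19
B: 3578·107.91 = 386101.98
C: 7844·109.56 = 859388.64
τ̂ = Σ Nₕx̄ₕ = 1873100.81.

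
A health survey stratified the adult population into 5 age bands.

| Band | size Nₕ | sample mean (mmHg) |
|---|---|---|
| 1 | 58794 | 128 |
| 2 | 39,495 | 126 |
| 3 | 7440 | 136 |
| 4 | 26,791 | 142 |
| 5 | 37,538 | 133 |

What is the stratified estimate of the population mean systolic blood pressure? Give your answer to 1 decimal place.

N = 58794 + 39495 + 7440 + 26791 + 37538 = 170058.
The stratified mean weights each stratum mean by its population share Nₕ/N.
Σ Nₕx̄ₕ = 58794·128 + 39495·126 + 7440·136 + 26791·142 + 37538·133 = 7525632 + 4976370 + 1011840 + 3804322 + 4992554 = 22310718.
Divide by N: 22310718 / 170058 = 131.195... → 131.2.

131.2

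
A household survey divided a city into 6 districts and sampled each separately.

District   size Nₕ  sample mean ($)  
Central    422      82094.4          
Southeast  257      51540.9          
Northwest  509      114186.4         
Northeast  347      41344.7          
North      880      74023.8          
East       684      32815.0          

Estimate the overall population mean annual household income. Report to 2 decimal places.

67100.27

N = 3099; weights Wₕ = Nₕ/N = (0.1362, 0.0829, 0.1642, 0.1120, 0.2840, 0.2207).
x̄_st = Σ Wₕ·x̄ₕ = 0.1362·82094.4 + 0.0829·51540.9 + 0.1642·114186.4 + 0.1120·41344.7 + 0.2840·74023.8 + 0.2207·32815.0 ≈ 67100.2712...
→ 67100.27.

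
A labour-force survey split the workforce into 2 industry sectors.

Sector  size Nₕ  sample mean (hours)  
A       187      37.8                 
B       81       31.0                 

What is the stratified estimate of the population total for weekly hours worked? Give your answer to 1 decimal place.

9579.6

A: 187·37.8 = 7068.6
B: 81·31.0 = 2511
τ̂ = Σ Nₕx̄ₕ = 9579.6.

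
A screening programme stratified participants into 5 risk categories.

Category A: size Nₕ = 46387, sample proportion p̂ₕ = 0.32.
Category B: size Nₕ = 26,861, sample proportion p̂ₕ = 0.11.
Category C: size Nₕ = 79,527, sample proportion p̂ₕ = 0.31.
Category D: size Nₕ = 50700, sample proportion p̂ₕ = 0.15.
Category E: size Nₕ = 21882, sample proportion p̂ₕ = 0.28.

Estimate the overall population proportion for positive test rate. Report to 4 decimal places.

N = 46387 + 26861 + 79527 + 50700 + 21882 = 225357.
Overall proportion = Σ (Nₕ/N)·p̂ₕ.
Σ Nₕp̂ₕ = 14843.84 + 2954.71 + 24653.37 + 7605 + 6126.96 = 56183.88.
56183.88 / 225357 = 0.249311... → 0.2493.

0.2493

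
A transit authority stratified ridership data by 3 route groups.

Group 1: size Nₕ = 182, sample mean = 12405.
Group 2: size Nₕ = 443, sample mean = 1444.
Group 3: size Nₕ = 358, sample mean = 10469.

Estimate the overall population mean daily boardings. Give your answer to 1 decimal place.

6760.2

N = 182 + 443 + 358 = 983.
Overall mean = Σ (Nₕ/N)·x̄ₕ — weight by population share, not a simple average.
Σ Nₕx̄ₕ = 182·12405 + 443·1444 + 358·10469 = 2257710 + 639692 + 3747902 = 6645304.
Divide by N: 6645304 / 983 = 6760.228... → 6760.2.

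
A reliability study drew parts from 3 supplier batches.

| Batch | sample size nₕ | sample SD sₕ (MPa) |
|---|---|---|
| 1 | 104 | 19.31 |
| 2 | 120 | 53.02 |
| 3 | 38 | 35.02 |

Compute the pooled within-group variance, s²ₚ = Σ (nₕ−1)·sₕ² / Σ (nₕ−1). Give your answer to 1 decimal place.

Degrees of freedom: 103 + 119 + 37 = 259.
Σ(nₕ−1)sₕ² = 103·372.8761 + 119·2811.1204 + 37·1226.4004 = 418306.3807.
s²ₚ = 418306.3807 / 259 = 1615.083... → 1615.1.

1615.1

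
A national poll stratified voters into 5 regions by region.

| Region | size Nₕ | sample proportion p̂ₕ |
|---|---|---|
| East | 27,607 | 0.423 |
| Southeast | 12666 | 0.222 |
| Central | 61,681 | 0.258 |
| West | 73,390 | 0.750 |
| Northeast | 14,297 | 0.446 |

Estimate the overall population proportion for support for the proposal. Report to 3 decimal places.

Wₕ = Nₕ/N with N = 189641: 0.1456, 0.0668, 0.3253, 0.3870, 0.0754.
p̂_st = 0.1456·0.423 + 0.0668·0.222 + 0.3253·0.258 + 0.3870·0.750 + 0.0754·0.446 ≈ 0.48419... → 0.484.

0.484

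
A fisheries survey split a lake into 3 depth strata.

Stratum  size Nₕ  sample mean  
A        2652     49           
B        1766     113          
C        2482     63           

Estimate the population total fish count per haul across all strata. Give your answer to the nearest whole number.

485872

Estimate total by summing Nₕ·x̄ₕ over strata.
2652·49 + 1766·113 + 2482·63 = 129948 + 199558 + 156366 = 485872.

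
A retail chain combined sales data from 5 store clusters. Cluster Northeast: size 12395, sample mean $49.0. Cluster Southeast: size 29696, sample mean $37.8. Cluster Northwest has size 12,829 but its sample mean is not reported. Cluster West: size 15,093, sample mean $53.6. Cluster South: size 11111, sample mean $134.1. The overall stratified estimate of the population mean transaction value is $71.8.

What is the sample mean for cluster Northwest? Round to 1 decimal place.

N = 12395 + 29696 + 12829 + 15093 + 11111 = 81124.
Overall total = μ·N = 71.8·81124 = 5824703.2.
Subtract the known strata: 12395·49.0 + 29696·37.8 + 15093·53.6 + 11111·134.1 = 4028833.7.
Remaining total for cluster Northwest: 5824703.2 − 4028833.7 = 1795869.5.
Divide by its size: 1795869.5 / 12829 = 139.985... → 140.0.

140.0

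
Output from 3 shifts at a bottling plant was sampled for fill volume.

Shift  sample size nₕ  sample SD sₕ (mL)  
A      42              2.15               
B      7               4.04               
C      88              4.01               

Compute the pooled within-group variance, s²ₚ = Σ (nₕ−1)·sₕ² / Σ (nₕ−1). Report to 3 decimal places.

A: (42−1)·2.15² = 41·4.6225 = 189.5225
B: (7−1)·4.04² = 6·16.3216 = 97.9296
C: (88−1)·4.01² = 87·16.0801 = 1398.9687
Numerator = 1686.4208; denominator = Σ(nₕ−1) = 134.
s²ₚ = 1686.4208/134 = 12.58523... → 12.585.

12.585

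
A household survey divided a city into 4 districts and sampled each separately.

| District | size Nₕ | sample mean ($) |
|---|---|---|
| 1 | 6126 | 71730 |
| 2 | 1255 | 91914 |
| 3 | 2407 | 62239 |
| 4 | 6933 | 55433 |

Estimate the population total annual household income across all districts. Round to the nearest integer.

1: 6126·71730 = 439417980
2: 1255·91914 = 115352070
3: 2407·62239 = 149809273
4: 6933·55433 = 384316989
τ̂ = Σ Nₕx̄ₕ = 1088896312.

1088896312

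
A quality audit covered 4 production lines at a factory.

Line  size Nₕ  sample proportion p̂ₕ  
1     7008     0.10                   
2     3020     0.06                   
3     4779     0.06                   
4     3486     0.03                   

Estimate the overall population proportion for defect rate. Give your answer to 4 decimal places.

Wₕ = Nₕ/N with N = 18293: 0.3831, 0.1651, 0.2612, 0.1906.
p̂_st = 0.3831·0.10 + 0.1651·0.06 + 0.2612·0.06 + 0.1906·0.03 ≈ 0.069607... → 0.0696.

0.0696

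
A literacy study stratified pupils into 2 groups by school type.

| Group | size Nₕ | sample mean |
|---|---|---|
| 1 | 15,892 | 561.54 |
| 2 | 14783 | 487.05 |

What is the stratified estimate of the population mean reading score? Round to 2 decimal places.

N = 15892 + 14783 = 30675.
Overall mean = Σ (Nₕ/N)·x̄ₕ — weight by population share, not a simple average.
Σ Nₕx̄ₕ = 15892·561.54 + 14783·487.05 = 8923993.68 + 7200060.15 = 16124053.83.
Divide by N: 16124053.83 / 30675 = 525.6415... → 525.64.

525.64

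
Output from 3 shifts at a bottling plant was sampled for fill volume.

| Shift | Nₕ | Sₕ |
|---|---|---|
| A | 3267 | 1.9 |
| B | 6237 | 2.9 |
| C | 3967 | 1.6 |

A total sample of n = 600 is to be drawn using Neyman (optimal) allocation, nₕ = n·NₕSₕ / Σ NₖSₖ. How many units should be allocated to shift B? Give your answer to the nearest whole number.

A: NₕSₕ = 3267·1.9 = 6207.3
B: NₕSₕ = 6237·2.9 = 18087.3
C: NₕSₕ = 3967·1.6 = 6347.2
Σ NₕSₕ = 30641.8.
n_B = 600·18087.3/30641.8 = 354.169... → 354.

354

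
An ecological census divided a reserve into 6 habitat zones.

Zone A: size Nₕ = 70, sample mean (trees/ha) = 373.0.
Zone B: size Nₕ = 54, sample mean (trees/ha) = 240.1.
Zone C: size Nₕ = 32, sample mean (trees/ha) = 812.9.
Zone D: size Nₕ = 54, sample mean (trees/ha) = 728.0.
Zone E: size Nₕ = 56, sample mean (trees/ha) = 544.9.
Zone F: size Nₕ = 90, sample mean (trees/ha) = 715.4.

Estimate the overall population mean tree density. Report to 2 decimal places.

N = 356; weights Wₕ = Nₕ/N = (0.1966, 0.1517, 0.0899, 0.1517, 0.1573, 0.2528).
x̄_st = Σ Wₕ·x̄ₕ = 0.1966·373.0 + 0.1517·240.1 + 0.0899·812.9 + 0.1517·728.0 + 0.1573·544.9 + 0.2528·715.4 ≈ 559.8331...
→ 559.83.

559.83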